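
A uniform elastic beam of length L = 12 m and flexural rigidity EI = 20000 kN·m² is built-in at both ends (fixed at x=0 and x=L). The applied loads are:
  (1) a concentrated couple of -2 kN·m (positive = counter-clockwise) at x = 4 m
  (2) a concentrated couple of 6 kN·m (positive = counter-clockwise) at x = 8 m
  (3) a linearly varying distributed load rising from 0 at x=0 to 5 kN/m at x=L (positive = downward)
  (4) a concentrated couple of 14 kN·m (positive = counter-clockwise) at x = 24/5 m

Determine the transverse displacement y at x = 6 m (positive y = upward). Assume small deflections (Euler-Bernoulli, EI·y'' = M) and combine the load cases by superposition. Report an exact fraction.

Load 1 — applied couple M₀=-2 kN·m at a=4 m (b=L-a=8):
  y_1 = (R_Ax³/6 - M_Ax²/2 - M₀(x-a)²/2)/EI  [x>a] with R_A=-2/9, M_A=0 = ((-2/9)·6³/6 - 0·6²/2 - (-2)·(6-4)²/2)/20000 = -1/5000 m
Load 2 — applied couple M₀=6 kN·m at a=8 m (b=L-a=4):
  y_2 = (R_Ax³/6 - M_Ax²/2)/EI  [x≤a] with R_A=2/3, M_A=2 = ((2/3)·6³/6 - 2·6²/2)/20000 = -3/5000 m
Load 3 — triangular load w₀=5 kN/m (0→w₀ over full span):
  y_3 = -w₀x²(L-x)²(x+2L)/(120LEI) = -5·6²·(12-6)²·(6+2·12)/(120·12·20000) = -27/4000 m
Load 4 — applied couple M₀=14 kN·m at a=24/5 m (b=L-a=36/5):
  y_4 = (R_Ax³/6 - M_Ax²/2 - M₀(x-a)²/2)/EI  [x>a] with R_A=42/25, M_A=42/25 = ((42/25)·6³/6 - (42/25)·6²/2 - 14·(6-(24/5))²/2)/20000 = 63/62500 m
Superposition: y = Σ y_i = -3271/500000 m ≈ -0.006542 m

y(6) = -3271/500000 m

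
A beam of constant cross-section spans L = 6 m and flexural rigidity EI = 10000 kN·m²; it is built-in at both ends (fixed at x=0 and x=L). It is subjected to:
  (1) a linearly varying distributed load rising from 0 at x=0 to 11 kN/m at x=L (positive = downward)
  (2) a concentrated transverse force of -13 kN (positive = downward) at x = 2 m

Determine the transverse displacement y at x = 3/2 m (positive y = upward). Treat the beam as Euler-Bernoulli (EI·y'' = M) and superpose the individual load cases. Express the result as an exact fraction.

Load 1 — triangular load w₀=11 kN/m (0→w₀ over full span):
  y_1 = -w₀x²(L-x)²(x+2L)/(120LEI) = -11·(3/2)²·(6-(3/2))²·((3/2)+2·6)/(120·6·10000) = -24057/25600000 m
Load 2 — point force P=-13 kN at a=2 m (b=L-a=4):
  y_2 = -Pb²x²(3aL-(3a+b)x)/(6L³EI)  [x≤a] = -(-13)·4²·(3/2)²·(3·2·6-(3·2+4)·(3/2))/(6·6³·10000) = 91/120000 m
Superposition: y = Σ y_i = -13931/76800000 m ≈ -0.000181 m

y(3/2) = -13931/76800000 m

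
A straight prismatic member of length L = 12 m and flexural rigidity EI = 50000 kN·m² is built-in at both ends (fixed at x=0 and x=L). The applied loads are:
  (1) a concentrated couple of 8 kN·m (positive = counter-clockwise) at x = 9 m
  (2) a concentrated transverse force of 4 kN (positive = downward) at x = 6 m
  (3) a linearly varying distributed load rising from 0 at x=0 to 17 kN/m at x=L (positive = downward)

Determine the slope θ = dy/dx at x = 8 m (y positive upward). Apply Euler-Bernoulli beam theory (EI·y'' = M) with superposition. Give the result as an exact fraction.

θ(8) = 1087/562500 rad

Load 1 — applied couple M₀=8 kN·m at a=9 m (b=L-a=3):
  θ_1 = (R_Ax²/2 - M_Ax)/EI  [x≤a] with R_A=3/4, M_A=5/2 = ((3/4)·8²/2 - (5/2)·8)/50000 = 1/12500 rad
Load 2 — point force P=4 kN at a=6 m (b=L-a=6):
  θ_2 = Pa²(L-x)(2bL-(3b+a)(L-x))/(2L³EI)  [x>a] = 4·6²·(12-8)·(2·6·12-(3·6+6)·(12-8))/(2·12³·50000) = 1/6250 rad
Load 3 — triangular load w₀=17 kN/m (0→w₀ over full span):
  θ_3 = -w₀(2x(L-x)(L-2x)(x+2L)+x²(L-x)²)/(120LEI) = -17·(2·8·(12-8)·(12-2·8)·(8+2·12)+8²·(12-8)²)/(120·12·50000) = 238/140625 rad
Superposition: θ = Σ θ_i = 1087/562500 rad ≈ 0.001932 rad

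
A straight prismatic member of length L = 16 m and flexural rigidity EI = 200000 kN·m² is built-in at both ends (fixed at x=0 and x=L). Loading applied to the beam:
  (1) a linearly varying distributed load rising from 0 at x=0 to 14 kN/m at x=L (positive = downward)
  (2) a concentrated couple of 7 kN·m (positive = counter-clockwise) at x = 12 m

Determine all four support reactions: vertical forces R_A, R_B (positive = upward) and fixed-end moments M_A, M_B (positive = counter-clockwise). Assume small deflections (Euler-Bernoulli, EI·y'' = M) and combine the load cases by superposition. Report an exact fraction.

Load 1 — triangular load w₀=14 kN/m (0→w₀ over full span):
  R_A = 3w₀L/20 = 3·14·16/20 = 168/5 kN
  M_A = w₀L²/30 = 14·16²/30 = 1792/15 kN·m
  R_B = 7w₀L/20 = 7·14·16/20 = 392/5 kN
  M_B = -w₀L²/20 = -14·16²/20 = -896/5 kN·m
Load 2 — applied couple M₀=7 kN·m at a=12 m (b=L-a=4):
  R_A = 6M₀ab/L³ = 6·7·12·4/16³ = 63/128 kN
  M_A = M₀b(2a-b)/L² = 7·4·(2·12-4)/16² = 35/16 kN·m
  R_B = -6M₀ab/L³ = -6·7·12·4/16³ = -63/128 kN
  M_B = M₀a(2b-a)/L² = 7·12·(2·4-12)/16² = -21/16 kN·m
Superposition: R_A = 21819/640 kN, M_A = 29197/240 kN·m, R_B = 49861/640 kN, M_B = -14441/80 kN·m

R_A = 21819/640 kN, M_A = 29197/240 kN·m, R_B = 49861/640 kN, M_B = -14441/80 kN·m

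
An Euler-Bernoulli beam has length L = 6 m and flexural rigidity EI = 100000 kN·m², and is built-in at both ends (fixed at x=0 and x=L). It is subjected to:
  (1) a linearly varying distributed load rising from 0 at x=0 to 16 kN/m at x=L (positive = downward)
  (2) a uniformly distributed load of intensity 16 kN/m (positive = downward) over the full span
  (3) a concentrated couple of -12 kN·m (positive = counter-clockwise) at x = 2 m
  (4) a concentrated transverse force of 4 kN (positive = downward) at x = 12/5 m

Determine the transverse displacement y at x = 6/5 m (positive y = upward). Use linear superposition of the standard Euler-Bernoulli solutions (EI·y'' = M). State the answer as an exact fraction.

Load 1 — triangular load w₀=16 kN/m (0→w₀ over full span):
  y_1 = -w₀x²(L-x)²(x+2L)/(120LEI) = -16·(6/5)²·(6-(6/5))²·((6/5)+2·6)/(120·6·100000) = -4752/48828125 m
Load 2 — uniform load w=16 kN/m over full span:
  y_2 = -wx²(L-x)²/(24EI) = -16·(6/5)²·(6-(6/5))²/(24·100000) = -432/1953125 m
Load 3 — applied couple M₀=-12 kN·m at a=2 m (b=L-a=4):
  y_3 = (R_Ax³/6 - M_Ax²/2)/EI  [x≤a] with R_A=-8/3, M_A=0 = ((-8/3)·(6/5)³/6 - 0·(6/5)²/2)/100000 = -3/390625 m
Load 4 — point force P=4 kN at a=12/5 m (b=L-a=18/5):
  y_4 = -Pb²x²(3aL-(3a+b)x)/(6L³EI)  [x≤a] = -4·(18/5)²·(6/5)²·(3·(12/5)·6-(3·(12/5)+(18/5))·(6/5))/(6·6³·100000) = -1701/97656250 m
Superposition: y = Σ y_i = -6711/19531250 m ≈ -0.000344 m

y(6/5) = -6711/19531250 m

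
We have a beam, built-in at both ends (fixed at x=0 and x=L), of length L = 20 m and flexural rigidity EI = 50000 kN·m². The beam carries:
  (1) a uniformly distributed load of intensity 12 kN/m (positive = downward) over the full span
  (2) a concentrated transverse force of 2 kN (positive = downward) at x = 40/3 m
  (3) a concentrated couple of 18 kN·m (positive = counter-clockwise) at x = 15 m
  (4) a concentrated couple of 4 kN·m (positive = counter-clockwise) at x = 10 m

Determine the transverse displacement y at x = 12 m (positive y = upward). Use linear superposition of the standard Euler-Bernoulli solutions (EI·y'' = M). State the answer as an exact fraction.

y(12) = -4779/50000 m

Load 1 — uniform load w=12 kN/m over full span:
  y_1 = -wx²(L-x)²/(24EI) = -12·12²·(20-12)²/(24·50000) = -288/3125 m
Load 2 — point force P=2 kN at a=40/3 m (b=L-a=20/3):
  y_2 = -Pb²x²(3aL-(3a+b)x)/(6L³EI)  [x≤a] = -2·(20/3)²·12²·(3·(40/3)·20-(3·(40/3)+(20/3))·12)/(6·20³·50000) = -4/3125 m
Load 3 — applied couple M₀=18 kN·m at a=15 m (b=L-a=5):
  y_3 = (R_Ax³/6 - M_Ax²/2)/EI  [x≤a] with R_A=81/80, M_A=45/8 = ((81/80)·12³/6 - (45/8)·12²/2)/50000 = -567/250000 m
Load 4 — applied couple M₀=4 kN·m at a=10 m (b=L-a=10):
  y_4 = (R_Ax³/6 - M_Ax²/2 - M₀(x-a)²/2)/EI  [x>a] with R_A=3/10, M_A=1 = ((3/10)·12³/6 - 1·12²/2 - 4·(12-10)²/2)/50000 = 2/15625 m
Superposition: y = Σ y_i = -4779/50000 m ≈ -0.095580 m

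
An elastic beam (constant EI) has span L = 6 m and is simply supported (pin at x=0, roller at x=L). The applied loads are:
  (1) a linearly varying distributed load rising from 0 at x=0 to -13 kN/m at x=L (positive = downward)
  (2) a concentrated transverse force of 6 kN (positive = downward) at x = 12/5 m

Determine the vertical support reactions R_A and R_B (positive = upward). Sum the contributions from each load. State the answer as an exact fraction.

Load 1 — triangular load w₀=-13 kN/m (0→w₀ over full span):
  R_A = w₀L/6 = (-13)·6/6 = -13 kN
  R_B = w₀L/3 = (-13)·6/3 = -26 kN
Load 2 — point force P=6 kN at a=12/5 m (b=L-a=18/5):
  R_A = Pb/L = 6·(18/5)/6 = 18/5 kN
  R_B = Pa/L = 6·(12/5)/6 = 12/5 kN
Superposition: R_A = -47/5 kN, R_B = -118/5 kN

R_A = -47/5 kN, R_B = -118/5 kN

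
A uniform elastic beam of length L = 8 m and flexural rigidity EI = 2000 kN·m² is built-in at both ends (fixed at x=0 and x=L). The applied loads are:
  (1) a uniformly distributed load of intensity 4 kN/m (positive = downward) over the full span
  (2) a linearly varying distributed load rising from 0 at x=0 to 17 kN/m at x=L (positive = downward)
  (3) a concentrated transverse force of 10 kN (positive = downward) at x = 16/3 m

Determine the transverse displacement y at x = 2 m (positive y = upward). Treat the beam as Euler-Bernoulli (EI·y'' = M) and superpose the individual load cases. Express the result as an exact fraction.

Load 1 — uniform load w=4 kN/m over full span:
  y_1 = -wx²(L-x)²/(24EI) = -4·2²·(8-2)²/(24·2000) = -3/250 m
Load 2 — triangular load w₀=17 kN/m (0→w₀ over full span):
  y_2 = -w₀x²(L-x)²(x+2L)/(120LEI) = -17·2²·(8-2)²·(2+2·8)/(120·8·2000) = -459/20000 m
Load 3 — point force P=10 kN at a=16/3 m (b=L-a=8/3):
  y_3 = -Pb²x²(3aL-(3a+b)x)/(6L³EI)  [x≤a] = -10·(8/3)²·2²·(3·(16/3)·8-(3·(16/3)+(8/3))·2)/(6·8³·2000) = -17/4050 m
Superposition: y = Σ y_i = -63419/1620000 m ≈ -0.039148 m

y(2) = -63419/1620000 m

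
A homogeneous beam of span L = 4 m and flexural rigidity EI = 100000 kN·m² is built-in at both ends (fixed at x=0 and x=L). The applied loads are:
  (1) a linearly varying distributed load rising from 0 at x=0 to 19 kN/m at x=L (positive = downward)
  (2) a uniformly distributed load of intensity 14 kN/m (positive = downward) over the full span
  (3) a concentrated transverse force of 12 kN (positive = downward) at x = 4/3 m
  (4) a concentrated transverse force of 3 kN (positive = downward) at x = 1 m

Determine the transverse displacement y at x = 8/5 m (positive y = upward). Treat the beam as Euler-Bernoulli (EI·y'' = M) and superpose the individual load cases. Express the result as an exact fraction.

Load 1 — triangular load w₀=19 kN/m (0→w₀ over full span):
  y_1 = -w₀x²(L-x)²(x+2L)/(120LEI) = -19·(8/5)²·(4-(8/5))²·((8/5)+2·4)/(120·4·100000) = -2736/48828125 m
Load 2 — uniform load w=14 kN/m over full span:
  y_2 = -wx²(L-x)²/(24EI) = -14·(8/5)²·(4-(8/5))²/(24·100000) = -168/1953125 m
Load 3 — point force P=12 kN at a=4/3 m (b=L-a=8/3):
  y_3 = -Pa²(L-x)²(3bL-(3b+a)(L-x))/(6L³EI)  [x>a] = -12·(4/3)²·(4-(8/5))²·(3·(8/3)·4-(3·(8/3)+(4/3))·(4-(8/5)))/(6·4³·100000) = -12/390625 m
Load 4 — point force P=3 kN at a=1 m (b=L-a=3):
  y_4 = -Pa²(L-x)²(3bL-(3b+a)(L-x))/(6L³EI)  [x>a] = -3·1²·(4-(8/5))²·(3·3·4-(3·3+1)·(4-(8/5)))/(6·4³·100000) = -27/5000000 m
Superposition: y = Σ y_i = -556779/3125000000 m ≈ -0.000178 m

y(8/5) = -556779/3125000000 m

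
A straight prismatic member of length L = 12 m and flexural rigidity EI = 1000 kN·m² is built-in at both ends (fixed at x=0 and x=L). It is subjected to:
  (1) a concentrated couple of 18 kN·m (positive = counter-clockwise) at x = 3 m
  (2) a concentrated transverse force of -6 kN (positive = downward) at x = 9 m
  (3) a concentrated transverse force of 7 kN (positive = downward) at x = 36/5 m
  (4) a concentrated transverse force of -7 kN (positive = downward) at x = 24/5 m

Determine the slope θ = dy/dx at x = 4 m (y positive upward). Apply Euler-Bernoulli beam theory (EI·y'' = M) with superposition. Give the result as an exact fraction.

Load 1 — applied couple M₀=18 kN·m at a=3 m (b=L-a=9):
  θ_1 = (R_Ax²/2 - M_Ax - M₀(x-a))/EI  [x>a] with R_A=27/16, M_A=-27/8 = ((27/16)·4²/2 - (-27/8)·4 - 18·(4-3))/1000 = 9/1000 rad
Load 2 — point force P=-6 kN at a=9 m (b=L-a=3):
  θ_2 = -Pb²x(2aL-(3a+b)x)/(2L³EI)  [x≤a] = -(-6)·3²·4·(2·9·12-(3·9+3)·4)/(2·12³·1000) = 3/500 rad
Load 3 — point force P=7 kN at a=36/5 m (b=L-a=24/5):
  θ_3 = -Pb²x(2aL-(3a+b)x)/(2L³EI)  [x≤a] = -7·(24/5)²·4·(2·(36/5)·12-(3·(36/5)+(24/5))·4)/(2·12³·1000) = -196/15625 rad
Load 4 — point force P=-7 kN at a=24/5 m (b=L-a=36/5):
  θ_4 = -Pb²x(2aL-(3a+b)x)/(2L³EI)  [x≤a] = -(-7)·(36/5)²·4·(2·(24/5)·12-(3·(24/5)+(36/5))·4)/(2·12³·1000) = 189/15625 rad
Superposition: θ = Σ θ_i = 1819/125000 rad ≈ 0.014552 rad

θ(4) = 1819/125000 rad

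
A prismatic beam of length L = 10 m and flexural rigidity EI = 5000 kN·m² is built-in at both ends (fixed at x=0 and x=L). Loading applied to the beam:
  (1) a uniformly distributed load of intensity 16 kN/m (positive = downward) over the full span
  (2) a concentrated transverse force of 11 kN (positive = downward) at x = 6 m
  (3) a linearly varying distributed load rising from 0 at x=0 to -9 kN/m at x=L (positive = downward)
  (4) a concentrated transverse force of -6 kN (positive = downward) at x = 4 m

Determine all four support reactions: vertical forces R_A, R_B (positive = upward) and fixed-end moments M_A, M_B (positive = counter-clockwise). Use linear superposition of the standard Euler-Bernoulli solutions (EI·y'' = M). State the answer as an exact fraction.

Load 1 — uniform load w=16 kN/m over full span:
  R_A = wL/2 = 16·10/2 = 80 kN
  M_A = wL²/12 = 16·10²/12 = 400/3 kN·m
  R_B = wL/2 = 16·10/2 = 80 kN
  M_B = -wL²/12 = -16·10²/12 = -400/3 kN·m
Load 2 — point force P=11 kN at a=6 m (b=L-a=4):
  R_A = Pb²(3a+b)/L³ = 11·4²·(3·6+4)/10³ = 484/125 kN
  M_A = Pab²/L² = 11·6·4²/10² = 264/25 kN·m
  R_B = Pa²(a+3b)/L³ = 11·6²·(6+3·4)/10³ = 891/125 kN
  M_B = -Pa²b/L² = -11·6²·4/10² = -396/25 kN·m
Load 3 — triangular load w₀=-9 kN/m (0→w₀ over full span):
  R_A = 3w₀L/20 = 3·(-9)·10/20 = -27/2 kN
  M_A = w₀L²/30 = (-9)·10²/30 = -30 kN·m
  R_B = 7w₀L/20 = 7·(-9)·10/20 = -63/2 kN
  M_B = -w₀L²/20 = -(-9)·10²/20 = 45 kN·m
Load 4 — point force P=-6 kN at a=4 m (b=L-a=6):
  R_A = Pb²(3a+b)/L³ = (-6)·6²·(3·4+6)/10³ = -486/125 kN
  M_A = Pab²/L² = (-6)·4·6²/10² = -216/25 kN·m
  R_B = Pa²(a+3b)/L³ = (-6)·4²·(4+3·6)/10³ = -264/125 kN
  M_B = -Pa²b/L² = -(-6)·4²·6/10² = 144/25 kN·m
Superposition: R_A = 16621/250 kN, M_A = 7894/75 kN·m, R_B = 13379/250 kN, M_B = -7381/75 kN·m

R_A = 16621/250 kN, M_A = 7894/75 kN·m, R_B = 13379/250 kN, M_B = -7381/75 kN·m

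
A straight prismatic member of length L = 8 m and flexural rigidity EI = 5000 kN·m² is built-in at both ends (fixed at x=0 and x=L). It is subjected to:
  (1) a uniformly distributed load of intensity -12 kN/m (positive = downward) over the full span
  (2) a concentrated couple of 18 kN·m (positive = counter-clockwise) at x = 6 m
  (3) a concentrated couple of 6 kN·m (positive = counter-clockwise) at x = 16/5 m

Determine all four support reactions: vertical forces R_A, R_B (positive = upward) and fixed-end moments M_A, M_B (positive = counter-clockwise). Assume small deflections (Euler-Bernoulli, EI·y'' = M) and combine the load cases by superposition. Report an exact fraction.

Load 1 — uniform load w=-12 kN/m over full span:
  R_A = wL/2 = (-12)·8/2 = -48 kN
  M_A = wL²/12 = (-12)·8²/12 = -64 kN·m
  R_B = wL/2 = (-12)·8/2 = -48 kN
  M_B = -wL²/12 = -(-12)·8²/12 = 64 kN·m
Load 2 — applied couple M₀=18 kN·m at a=6 m (b=L-a=2):
  R_A = 6M₀ab/L³ = 6·18·6·2/8³ = 81/32 kN
  M_A = M₀b(2a-b)/L² = 18·2·(2·6-2)/8² = 45/8 kN·m
  R_B = -6M₀ab/L³ = -6·18·6·2/8³ = -81/32 kN
  M_B = M₀a(2b-a)/L² = 18·6·(2·2-6)/8² = -27/8 kN·m
Load 3 — applied couple M₀=6 kN·m at a=16/5 m (b=L-a=24/5):
  R_A = 6M₀ab/L³ = 6·6·(16/5)·(24/5)/8³ = 27/25 kN
  M_A = M₀b(2a-b)/L² = 6·(24/5)·(2·(16/5)-(24/5))/8² = 18/25 kN·m
  R_B = -6M₀ab/L³ = -6·6·(16/5)·(24/5)/8³ = -27/25 kN
  M_B = M₀a(2b-a)/L² = 6·(16/5)·(2·(24/5)-(16/5))/8² = 48/25 kN·m
Superposition: R_A = -35511/800 kN, M_A = -11531/200 kN·m, R_B = -41289/800 kN, M_B = 12509/200 kN·m

R_A = -35511/800 kN, M_A = -11531/200 kN·m, R_B = -41289/800 kN, M_B = 12509/200 kN·m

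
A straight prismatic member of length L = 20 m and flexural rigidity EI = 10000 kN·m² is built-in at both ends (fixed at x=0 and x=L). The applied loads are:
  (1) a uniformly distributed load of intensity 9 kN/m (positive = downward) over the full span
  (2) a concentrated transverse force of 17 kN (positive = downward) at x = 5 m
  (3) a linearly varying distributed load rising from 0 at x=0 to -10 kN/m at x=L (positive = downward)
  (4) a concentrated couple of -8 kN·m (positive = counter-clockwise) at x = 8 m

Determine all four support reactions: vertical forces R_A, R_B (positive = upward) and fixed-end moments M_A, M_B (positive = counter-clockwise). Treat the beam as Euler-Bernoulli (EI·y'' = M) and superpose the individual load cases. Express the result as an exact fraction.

R_A = 295071/4000 kN, M_A = 256223/1200 kN·m, R_B = 92929/4000 kN, M_B = -47399/400 kN·m

Load 1 — uniform load w=9 kN/m over full span:
  R_A = wL/2 = 9·20/2 = 90 kN
  M_A = wL²/12 = 9·20²/12 = 300 kN·m
  R_B = wL/2 = 9·20/2 = 90 kN
  M_B = -wL²/12 = -9·20²/12 = -300 kN·m
Load 2 — point force P=17 kN at a=5 m (b=L-a=15):
  R_A = Pb²(3a+b)/L³ = 17·15²·(3·5+15)/20³ = 459/32 kN
  M_A = Pab²/L² = 17·5·15²/20² = 765/16 kN·m
  R_B = Pa²(a+3b)/L³ = 17·5²·(5+3·15)/20³ = 85/32 kN
  M_B = -Pa²b/L² = -17·5²·15/20² = -255/16 kN·m
Load 3 — triangular load w₀=-10 kN/m (0→w₀ over full span):
  R_A = 3w₀L/20 = 3·(-10)·20/20 = -30 kN
  M_A = w₀L²/30 = (-10)·20²/30 = -400/3 kN·m
  R_B = 7w₀L/20 = 7·(-10)·20/20 = -70 kN
  M_B = -w₀L²/20 = -(-10)·20²/20 = 200 kN·m
Load 4 — applied couple M₀=-8 kN·m at a=8 m (b=L-a=12):
  R_A = 6M₀ab/L³ = 6·(-8)·8·12/20³ = -72/125 kN
  M_A = M₀b(2a-b)/L² = (-8)·12·(2·8-12)/20² = -24/25 kN·m
  R_B = -6M₀ab/L³ = -6·(-8)·8·12/20³ = 72/125 kN
  M_B = M₀a(2b-a)/L² = (-8)·8·(2·12-8)/20² = -64/25 kN·m
Superposition: R_A = 295071/4000 kN, M_A = 256223/1200 kN·m, R_B = 92929/4000 kN, M_B = -47399/400 kN·m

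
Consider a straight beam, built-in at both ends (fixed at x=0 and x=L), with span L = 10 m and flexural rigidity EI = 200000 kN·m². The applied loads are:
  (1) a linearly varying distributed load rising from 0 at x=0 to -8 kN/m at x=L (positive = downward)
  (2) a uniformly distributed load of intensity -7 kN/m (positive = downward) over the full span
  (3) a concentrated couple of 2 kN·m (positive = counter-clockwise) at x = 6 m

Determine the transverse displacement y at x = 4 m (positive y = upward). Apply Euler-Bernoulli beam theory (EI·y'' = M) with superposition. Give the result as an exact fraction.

y(4) = 4033/3125000 m

Load 1 — triangular load w₀=-8 kN/m (0→w₀ over full span):
  y_1 = -w₀x²(L-x)²(x+2L)/(120LEI) = -(-8)·4²·(10-4)²·(4+2·10)/(120·10·200000) = 36/78125 m
Load 2 — uniform load w=-7 kN/m over full span:
  y_2 = -wx²(L-x)²/(24EI) = -(-7)·4²·(10-4)²/(24·200000) = 21/25000 m
Load 3 — applied couple M₀=2 kN·m at a=6 m (b=L-a=4):
  y_3 = (R_Ax³/6 - M_Ax²/2)/EI  [x≤a] with R_A=36/125, M_A=16/25 = ((36/125)·4³/6 - (16/25)·4²/2)/200000 = -4/390625 m
Superposition: y = Σ y_i = 4033/3125000 m ≈ 0.001291 m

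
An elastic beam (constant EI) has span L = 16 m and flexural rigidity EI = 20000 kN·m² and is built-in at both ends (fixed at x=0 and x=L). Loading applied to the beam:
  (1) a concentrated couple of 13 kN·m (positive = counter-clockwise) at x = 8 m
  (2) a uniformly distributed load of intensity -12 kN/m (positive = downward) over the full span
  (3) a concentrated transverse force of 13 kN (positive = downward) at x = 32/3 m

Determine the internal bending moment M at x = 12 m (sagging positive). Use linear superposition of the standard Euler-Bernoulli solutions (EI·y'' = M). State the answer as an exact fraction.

Load 1 — applied couple M₀=13 kN·m at a=8 m (b=L-a=8):
  M_1 = R_Ax - M_A - M₀  [x>a] with R_A=39/32, M_A=13/4 = (39/32)·12 - (13/4) - 13 = -13/8 kN·m
Load 2 — uniform load w=-12 kN/m over full span:
  M_2 = wLx/2 - wL²/12 - wx²/2 = (-12)·16·12/2 - (-12)·16²/12 - (-12)·12²/2 = -32 kN·m
Load 3 — point force P=13 kN at a=32/3 m (b=L-a=16/3):
  M_3 = Pa²(a+3b)(L-x)/L³ - Pa²b/L²  [x>a] = 13·(32/3)²·((32/3)+3·(16/3))·(16-12)/16³ - 13·(32/3)²·(16/3)/16² = 208/27 kN·m
Superposition: M = Σ M_i = -5599/216 kN·m ≈ -25.921296 kN·m

M(12) = -5599/216 kN·m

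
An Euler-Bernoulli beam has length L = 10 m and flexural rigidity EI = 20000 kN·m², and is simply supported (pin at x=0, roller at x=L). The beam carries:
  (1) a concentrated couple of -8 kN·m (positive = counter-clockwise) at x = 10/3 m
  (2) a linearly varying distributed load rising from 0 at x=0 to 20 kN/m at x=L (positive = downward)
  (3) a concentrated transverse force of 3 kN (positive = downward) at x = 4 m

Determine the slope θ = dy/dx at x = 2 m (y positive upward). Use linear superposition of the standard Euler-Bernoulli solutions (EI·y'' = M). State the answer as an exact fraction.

Load 1 — applied couple M₀=-8 kN·m at a=10/3 m (b=L-a=20/3):
  θ_1 = (M₀x²/(2L)+C₁)/EI  [x≤a] with C₁=M₀(3b²-L²)/(6L)=-40/9 = ((-8)·2²/(2·10)+(-40/9))/20000 = -17/56250 rad
Load 2 — triangular load w₀=20 kN/m (0→w₀ over full span):
  θ_2 = -w₀(7L⁴-30L²x²+15x⁴)/(360LEI) = -20·(7·10⁴-30·10²·2²+15·2⁴)/(360·10·20000) = -91/5625 rad
Load 3 — point force P=3 kN at a=4 m (b=L-a=6):
  θ_3 = -Pb(L²-b²-3x²)/(6LEI)  [x≤a] = -3·6·(10²-6²-3·2²)/(6·10·20000) = -39/50000 rad
Superposition: θ = Σ θ_i = -863/50000 rad ≈ -0.017260 rad

θ(2) = -863/50000 rad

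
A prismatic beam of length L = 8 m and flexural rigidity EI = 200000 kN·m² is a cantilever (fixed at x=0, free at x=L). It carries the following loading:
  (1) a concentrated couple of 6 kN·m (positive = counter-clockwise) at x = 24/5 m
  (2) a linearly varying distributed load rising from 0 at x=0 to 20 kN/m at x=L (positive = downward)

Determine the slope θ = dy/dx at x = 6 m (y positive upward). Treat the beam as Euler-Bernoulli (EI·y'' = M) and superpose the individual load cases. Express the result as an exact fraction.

Load 1 — applied couple M₀=6 kN·m at a=24/5 m (b=L-a=16/5):
  θ_1 = M₀a/EI  [x>a] = 6·(24/5)/200000 = 9/62500 rad
Load 2 — triangular load w₀=20 kN/m (0→w₀ over full span):
  θ_2 = (w₀Lx²/4-w₀L²x/3-w₀x⁴/(24L))/EI = (20·8·6²/4-20·8²·6/3-20·6⁴/(24·8))/200000 = -251/40000 rad
Superposition: θ = Σ θ_i = -6131/1000000 rad ≈ -0.006131 rad

θ(6) = -6131/1000000 rad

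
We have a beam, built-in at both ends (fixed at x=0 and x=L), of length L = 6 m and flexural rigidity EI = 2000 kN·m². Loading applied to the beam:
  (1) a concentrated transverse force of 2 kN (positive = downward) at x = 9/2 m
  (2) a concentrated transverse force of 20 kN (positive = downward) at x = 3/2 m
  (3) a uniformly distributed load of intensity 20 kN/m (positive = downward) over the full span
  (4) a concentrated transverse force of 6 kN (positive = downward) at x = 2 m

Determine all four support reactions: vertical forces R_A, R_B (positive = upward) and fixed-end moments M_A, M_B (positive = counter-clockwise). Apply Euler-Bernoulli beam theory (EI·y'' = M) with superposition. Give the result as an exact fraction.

R_A = 11755/144 kN, M_A = 3973/48 kN·m, R_B = 9557/144 kN, M_B = -3359/48 kN·m

Load 1 — point force P=2 kN at a=9/2 m (b=L-a=3/2):
  R_A = Pb²(3a+b)/L³ = 2·(3/2)²·(3·(9/2)+(3/2))/6³ = 5/16 kN
  M_A = Pab²/L² = 2·(9/2)·(3/2)²/6² = 9/16 kN·m
  R_B = Pa²(a+3b)/L³ = 2·(9/2)²·((9/2)+3·(3/2))/6³ = 27/16 kN
  M_B = -Pa²b/L² = -2·(9/2)²·(3/2)/6² = -27/16 kN·m
Load 2 — point force P=20 kN at a=3/2 m (b=L-a=9/2):
  R_A = Pb²(3a+b)/L³ = 20·(9/2)²·(3·(3/2)+(9/2))/6³ = 135/8 kN
  M_A = Pab²/L² = 20·(3/2)·(9/2)²/6² = 135/8 kN·m
  R_B = Pa²(a+3b)/L³ = 20·(3/2)²·((3/2)+3·(9/2))/6³ = 25/8 kN
  M_B = -Pa²b/L² = -20·(3/2)²·(9/2)/6² = -45/8 kN·m
Load 3 — uniform load w=20 kN/m over full span:
  R_A = wL/2 = 20·6/2 = 60 kN
  M_A = wL²/12 = 20·6²/12 = 60 kN·m
  R_B = wL/2 = 20·6/2 = 60 kN
  M_B = -wL²/12 = -20·6²/12 = -60 kN·m
Load 4 — point force P=6 kN at a=2 m (b=L-a=4):
  R_A = Pb²(3a+b)/L³ = 6·4²·(3·2+4)/6³ = 40/9 kN
  M_A = Pab²/L² = 6·2·4²/6² = 16/3 kN·m
  R_B = Pa²(a+3b)/L³ = 6·2²·(2+3·4)/6³ = 14/9 kN
  M_B = -Pa²b/L² = -6·2²·4/6² = -8/3 kN·m
Superposition: R_A = 11755/144 kN, M_A = 3973/48 kN·m, R_B = 9557/144 kN, M_B = -3359/48 kN·m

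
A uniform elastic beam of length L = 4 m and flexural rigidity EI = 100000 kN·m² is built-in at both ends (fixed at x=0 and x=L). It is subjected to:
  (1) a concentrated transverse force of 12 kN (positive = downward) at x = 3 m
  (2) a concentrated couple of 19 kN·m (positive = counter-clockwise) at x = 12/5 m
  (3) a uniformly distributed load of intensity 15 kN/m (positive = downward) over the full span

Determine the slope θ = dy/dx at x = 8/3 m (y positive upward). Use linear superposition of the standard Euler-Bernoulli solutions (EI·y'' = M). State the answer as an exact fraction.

Load 1 — point force P=12 kN at a=3 m (b=L-a=1):
  θ_1 = -Pb²x(2aL-(3a+b)x)/(2L³EI)  [x≤a] = -12·1²·(8/3)·(2·3·4-(3·3+1)·(8/3))/(2·4³·100000) = 1/150000 rad
Load 2 — applied couple M₀=19 kN·m at a=12/5 m (b=L-a=8/5):
  θ_2 = (R_Ax²/2 - M_Ax - M₀(x-a))/EI  [x>a] with R_A=171/25, M_A=152/25 = ((171/25)·(8/3)²/2 - (152/25)·(8/3) - 19·((8/3)-(12/5)))/100000 = 19/625000 rad
Load 3 — uniform load w=15 kN/m over full span:
  θ_3 = -wx(L-x)(L-2x)/(12EI) = -15·(8/3)·(4-(8/3))·(4-2·(8/3))/(12·100000) = 1/16875 rad
Superposition: θ = Σ θ_i = 3251/33750000 rad ≈ 0.000096 rad

θ(8/3) = 3251/33750000 rad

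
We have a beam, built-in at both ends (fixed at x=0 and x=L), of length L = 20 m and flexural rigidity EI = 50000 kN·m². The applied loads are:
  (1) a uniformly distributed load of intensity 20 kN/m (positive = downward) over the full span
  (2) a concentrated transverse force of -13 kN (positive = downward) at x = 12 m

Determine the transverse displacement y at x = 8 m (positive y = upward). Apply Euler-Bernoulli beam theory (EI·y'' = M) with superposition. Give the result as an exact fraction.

Load 1 — uniform load w=20 kN/m over full span:
  y_1 = -wx²(L-x)²/(24EI) = -20·8²·(20-8)²/(24·50000) = -96/625 m
Load 2 — point force P=-13 kN at a=12 m (b=L-a=8):
  y_2 = -Pb²x²(3aL-(3a+b)x)/(6L³EI)  [x≤a] = -(-13)·8²·8²·(3·12·20-(3·12+8)·8)/(6·20³·50000) = 9568/1171875 m
Superposition: y = Σ y_i = -170432/1171875 m ≈ -0.145435 m

y(8) = -170432/1171875 m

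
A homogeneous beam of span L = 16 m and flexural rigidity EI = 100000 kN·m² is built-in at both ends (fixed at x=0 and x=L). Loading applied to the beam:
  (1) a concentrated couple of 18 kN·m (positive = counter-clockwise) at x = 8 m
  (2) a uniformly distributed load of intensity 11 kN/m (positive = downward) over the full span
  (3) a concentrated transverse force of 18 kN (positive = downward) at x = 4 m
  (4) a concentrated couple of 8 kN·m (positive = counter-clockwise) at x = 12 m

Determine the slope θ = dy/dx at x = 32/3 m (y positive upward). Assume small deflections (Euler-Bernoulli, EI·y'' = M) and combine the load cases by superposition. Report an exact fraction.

θ(32/3) = 1597/506250 rad

Load 1 — applied couple M₀=18 kN·m at a=8 m (b=L-a=8):
  θ_1 = (R_Ax²/2 - M_Ax - M₀(x-a))/EI  [x>a] with R_A=27/16, M_A=9/2 = ((27/16)·(32/3)²/2 - (9/2)·(32/3) - 18·((32/3)-8))/100000 = 0 rad
Load 2 — uniform load w=11 kN/m over full span:
  θ_2 = -wx(L-x)(L-2x)/(12EI) = -11·(32/3)·(16-(32/3))·(16-2·(32/3))/(12·100000) = 704/253125 rad
Load 3 — point force P=18 kN at a=4 m (b=L-a=12):
  θ_3 = Pa²(L-x)(2bL-(3b+a)(L-x))/(2L³EI)  [x>a] = 18·4²·(16-(32/3))·(2·12·16-(3·12+4)·(16-(32/3)))/(2·16³·100000) = 1/3125 rad
Load 4 — applied couple M₀=8 kN·m at a=12 m (b=L-a=4):
  θ_4 = (R_Ax²/2 - M_Ax)/EI  [x≤a] with R_A=9/16, M_A=5/2 = ((9/16)·(32/3)²/2 - (5/2)·(32/3))/100000 = 1/18750 rad
Superposition: θ = Σ θ_i = 1597/506250 rad ≈ 0.003155 rad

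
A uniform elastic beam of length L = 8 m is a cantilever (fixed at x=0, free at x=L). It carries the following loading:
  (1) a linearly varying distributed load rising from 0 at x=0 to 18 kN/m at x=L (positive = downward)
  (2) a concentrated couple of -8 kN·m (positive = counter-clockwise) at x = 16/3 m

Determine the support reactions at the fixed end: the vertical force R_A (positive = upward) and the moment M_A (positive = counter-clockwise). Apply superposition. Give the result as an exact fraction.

Load 1 — triangular load w₀=18 kN/m (0→w₀ over full span):
  R_A = w₀L/2 = 18·8/2 = 72 kN
  M_A = w₀L²/3 = 18·8²/3 = 384 kN·m
Load 2 — applied couple M₀=-8 kN·m at a=16/3 m (b=L-a=8/3):
  R_A = 0 kN
  M_A = -M₀ = -(-8) = 8 kN·m
Superposition: R_A = 72 kN, M_A = 392 kN·m

R_A = 72 kN, M_A = 392 kN·m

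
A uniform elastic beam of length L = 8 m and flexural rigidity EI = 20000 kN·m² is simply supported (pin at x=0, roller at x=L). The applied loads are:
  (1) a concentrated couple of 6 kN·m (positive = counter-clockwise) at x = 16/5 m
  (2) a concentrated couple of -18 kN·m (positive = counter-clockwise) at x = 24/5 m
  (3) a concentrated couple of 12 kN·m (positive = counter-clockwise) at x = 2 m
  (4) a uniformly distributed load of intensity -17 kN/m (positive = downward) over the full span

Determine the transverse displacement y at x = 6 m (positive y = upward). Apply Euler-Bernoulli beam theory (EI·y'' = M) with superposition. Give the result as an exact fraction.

Load 1 — applied couple M₀=6 kN·m at a=16/5 m (b=L-a=24/5):
  y_1 = (M₀x³/(6L)-M₀(x-a)²/2+C₁x)/EI  [x>a] with C₁=M₀(3b²-L²)/(6L)=16/25 = (6·6³/(6·8)-6·(6-(16/5))²/2+(16/25)·6)/20000 = 183/500000 m
Load 2 — applied couple M₀=-18 kN·m at a=24/5 m (b=L-a=16/5):
  y_2 = (M₀x³/(6L)-M₀(x-a)²/2+C₁x)/EI  [x>a] with C₁=M₀(3b²-L²)/(6L)=312/25 = ((-18)·6³/(6·8)-(-18)·(6-(24/5))²/2+(312/25)·6)/20000 = 171/500000 m
Load 3 — applied couple M₀=12 kN·m at a=2 m (b=L-a=6):
  y_3 = (M₀x³/(6L)-M₀(x-a)²/2+C₁x)/EI  [x>a] with C₁=M₀(3b²-L²)/(6L)=11 = (12·6³/(6·8)-12·(6-2)²/2+11·6)/20000 = 3/2500 m
Load 4 — uniform load w=-17 kN/m over full span:
  y_4 = -wx(L³-2Lx²+x³)/(24EI) = -(-17)·6·(8³-2·8·6²+6³)/(24·20000) = 323/10000 m
Superposition: y = Σ y_i = 1069/31250 m ≈ 0.034208 m

y(6) = 1069/31250 m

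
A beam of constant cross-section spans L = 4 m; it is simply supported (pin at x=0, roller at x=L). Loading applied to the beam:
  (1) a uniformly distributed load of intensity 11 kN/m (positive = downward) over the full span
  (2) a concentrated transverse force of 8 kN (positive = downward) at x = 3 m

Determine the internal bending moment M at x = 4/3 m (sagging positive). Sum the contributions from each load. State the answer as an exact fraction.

Load 1 — uniform load w=11 kN/m over full span:
  M_1 = wx(L-x)/2 = 11·(4/3)·(4-(4/3))/2 = 176/9 kN·m
Load 2 — point force P=8 kN at a=3 m (b=L-a=1):
  M_2 = Pbx/L  [x≤a] = 8·1·(4/3)/4 = 8/3 kN·m
Superposition: M = Σ M_i = 200/9 kN·m ≈ 22.222222 kN·m

M(4/3) = 200/9 kN·m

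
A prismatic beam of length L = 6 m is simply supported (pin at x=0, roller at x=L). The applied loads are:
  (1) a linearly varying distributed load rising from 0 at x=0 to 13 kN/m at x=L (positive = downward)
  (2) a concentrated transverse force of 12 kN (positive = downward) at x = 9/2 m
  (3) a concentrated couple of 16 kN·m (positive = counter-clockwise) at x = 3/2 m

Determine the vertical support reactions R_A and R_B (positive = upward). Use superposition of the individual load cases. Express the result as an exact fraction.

R_A = 56/3 kN, R_B = 97/3 kN

Load 1 — triangular load w₀=13 kN/m (0→w₀ over full span):
  R_A = w₀L/6 = 13·6/6 = 13 kN
  R_B = w₀L/3 = 13·6/3 = 26 kN
Load 2 — point force P=12 kN at a=9/2 m (b=L-a=3/2):
  R_A = Pb/L = 12·(3/2)/6 = 3 kN
  R_B = Pa/L = 12·(9/2)/6 = 9 kN
Load 3 — applied couple M₀=16 kN·m at a=3/2 m (b=L-a=9/2):
  R_A = M₀/L = 16/6 = 8/3 kN
  R_B = -M₀/L = -16/6 = -8/3 kN
Superposition: R_A = 56/3 kN, R_B = 97/3 kN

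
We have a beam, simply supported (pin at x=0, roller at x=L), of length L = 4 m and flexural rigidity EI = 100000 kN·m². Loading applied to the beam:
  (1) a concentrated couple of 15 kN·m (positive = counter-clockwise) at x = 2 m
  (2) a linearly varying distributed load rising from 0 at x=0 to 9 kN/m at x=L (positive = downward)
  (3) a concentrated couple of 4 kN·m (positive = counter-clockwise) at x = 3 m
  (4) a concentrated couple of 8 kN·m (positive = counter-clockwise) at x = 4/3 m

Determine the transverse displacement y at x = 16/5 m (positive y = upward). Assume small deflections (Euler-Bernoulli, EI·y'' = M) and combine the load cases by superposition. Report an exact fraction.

Load 1 — applied couple M₀=15 kN·m at a=2 m (b=L-a=2):
  y_1 = (M₀x³/(6L)-M₀(x-a)²/2+C₁x)/EI  [x>a] with C₁=M₀(3b²-L²)/(6L)=-5/2 = (15·(16/5)³/(6·4)-15·((16/5)-2)²/2+(-5/2)·(16/5))/100000 = 21/1250000 m
Load 2 — triangular load w₀=9 kN/m (0→w₀ over full span):
  y_2 = -w₀x(7L⁴-10L²x²+3x⁴)/(360LEI) = -9·(16/5)·(7·4⁴-10·4²·(16/5)²+3·(16/5)⁴)/(360·4·100000) = -4572/48828125 m
Load 3 — applied couple M₀=4 kN·m at a=3 m (b=L-a=1):
  y_3 = (M₀x³/(6L)-M₀(x-a)²/2+C₁x)/EI  [x>a] with C₁=M₀(3b²-L²)/(6L)=-13/6 = (4·(16/5)³/(6·4)-4·((16/5)-3)²/2+(-13/6)·(16/5))/100000 = -97/6250000 m
Load 4 — applied couple M₀=8 kN·m at a=4/3 m (b=L-a=8/3):
  y_4 = (M₀x³/(6L)-M₀(x-a)²/2+C₁x)/EI  [x>a] with C₁=M₀(3b²-L²)/(6L)=16/9 = (8·(16/5)³/(6·4)-8·((16/5)-(4/3))²/2+(16/9)·(16/5))/100000 = 94/3515625 m
Superposition: y = Σ y_i = -57671/878906250 m ≈ -0.000066 m

y(16/5) = -57671/878906250 m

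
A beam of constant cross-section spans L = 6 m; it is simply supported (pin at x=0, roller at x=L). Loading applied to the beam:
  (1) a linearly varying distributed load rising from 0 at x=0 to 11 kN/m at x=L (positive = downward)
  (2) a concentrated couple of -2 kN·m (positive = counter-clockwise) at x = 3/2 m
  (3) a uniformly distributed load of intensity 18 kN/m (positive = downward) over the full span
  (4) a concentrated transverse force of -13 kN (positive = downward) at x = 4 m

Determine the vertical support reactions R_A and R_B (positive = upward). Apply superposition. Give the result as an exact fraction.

R_A = 181/3 kN, R_B = 203/3 kN

Load 1 — triangular load w₀=11 kN/m (0→w₀ over full span):
  R_A = w₀L/6 = 11·6/6 = 11 kN
  R_B = w₀L/3 = 11·6/3 = 22 kN
Load 2 — applied couple M₀=-2 kN·m at a=3/2 m (b=L-a=9/2):
  R_A = M₀/L = (-2)/6 = -1/3 kN
  R_B = -M₀/L = -(-2)/6 = 1/3 kN
Load 3 — uniform load w=18 kN/m over full span:
  R_A = wL/2 = 18·6/2 = 54 kN
  R_B = wL/2 = 18·6/2 = 54 kN
Load 4 — point force P=-13 kN at a=4 m (b=L-a=2):
  R_A = Pb/L = (-13)·2/6 = -13/3 kN
  R_B = Pa/L = (-13)·4/6 = -26/3 kN
Superposition: R_A = 181/3 kN, R_B = 203/3 kN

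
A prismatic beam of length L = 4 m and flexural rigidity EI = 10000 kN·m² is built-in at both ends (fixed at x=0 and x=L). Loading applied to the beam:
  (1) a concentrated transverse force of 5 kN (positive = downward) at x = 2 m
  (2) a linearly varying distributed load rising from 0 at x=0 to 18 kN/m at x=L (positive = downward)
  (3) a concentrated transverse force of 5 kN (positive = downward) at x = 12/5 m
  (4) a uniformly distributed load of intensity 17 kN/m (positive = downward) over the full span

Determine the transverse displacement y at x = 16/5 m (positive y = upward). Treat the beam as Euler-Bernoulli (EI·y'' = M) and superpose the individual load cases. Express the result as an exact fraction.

y(16/5) = -33697/39062500 m

Load 1 — point force P=5 kN at a=2 m (b=L-a=2):
  y_1 = -Pa²(L-x)²(3bL-(3b+a)(L-x))/(6L³EI)  [x>a] = -5·2²·(4-(16/5))²·(3·2·4-(3·2+2)·(4-(16/5)))/(6·4³·10000) = -11/187500 m
Load 2 — triangular load w₀=18 kN/m (0→w₀ over full span):
  y_2 = -w₀x²(L-x)²(x+2L)/(120LEI) = -18·(16/5)²·(4-(16/5))²·((16/5)+2·4)/(120·4·10000) = -2688/9765625 m
Load 3 — point force P=5 kN at a=12/5 m (b=L-a=8/5):
  y_3 = -Pa²(L-x)²(3bL-(3b+a)(L-x))/(6L³EI)  [x>a] = -5·(12/5)²·(4-(16/5))²·(3·(8/5)·4-(3·(8/5)+(12/5))·(4-(16/5)))/(6·4³·10000) = -126/1953125 m
Load 4 — uniform load w=17 kN/m over full span:
  y_4 = -wx²(L-x)²/(24EI) = -17·(16/5)²·(4-(16/5))²/(24·10000) = -544/1171875 m
Superposition: y = Σ y_i = -33697/39062500 m ≈ -0.000863 m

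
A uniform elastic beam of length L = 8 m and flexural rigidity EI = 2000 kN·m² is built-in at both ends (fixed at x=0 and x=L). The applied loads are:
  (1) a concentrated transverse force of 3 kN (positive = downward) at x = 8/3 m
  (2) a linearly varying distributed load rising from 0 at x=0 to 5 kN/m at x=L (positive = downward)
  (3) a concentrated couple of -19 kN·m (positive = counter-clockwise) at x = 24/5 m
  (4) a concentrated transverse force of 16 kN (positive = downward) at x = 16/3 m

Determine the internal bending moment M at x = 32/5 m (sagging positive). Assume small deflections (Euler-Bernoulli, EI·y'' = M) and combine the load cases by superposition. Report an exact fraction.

M(32/5) = 1157/375 kN·m

Load 1 — point force P=3 kN at a=8/3 m (b=L-a=16/3):
  M_1 = Pa²(a+3b)(L-x)/L³ - Pa²b/L²  [x>a] = 3·(8/3)²·((8/3)+3·(16/3))·(8-(32/5))/8³ - 3·(8/3)²·(16/3)/8² = -8/15 kN·m
Load 2 — triangular load w₀=5 kN/m (0→w₀ over full span):
  M_2 = 3w₀Lx/20 - w₀L²/30 - w₀x³/(6L) = 3·5·8·(32/5)/20 - 5·8²/30 - 5·(32/5)³/(6·8) = 32/75 kN·m
Load 3 — applied couple M₀=-19 kN·m at a=24/5 m (b=L-a=16/5):
  M_3 = R_Ax - M_A - M₀  [x>a] with R_A=-171/50, M_A=-152/25 = (-171/50)·(32/5) - (-152/25) - (-19) = 399/125 kN·m
Load 4 — point force P=16 kN at a=16/3 m (b=L-a=8/3):
  M_4 = Pa²(a+3b)(L-x)/L³ - Pa²b/L²  [x>a] = 16·(16/3)²·((16/3)+3·(8/3))·(8-(32/5))/8³ - 16·(16/3)²·(8/3)/8² = 0 kN·m
Superposition: M = Σ M_i = 1157/375 kN·m ≈ 3.085333 kN·m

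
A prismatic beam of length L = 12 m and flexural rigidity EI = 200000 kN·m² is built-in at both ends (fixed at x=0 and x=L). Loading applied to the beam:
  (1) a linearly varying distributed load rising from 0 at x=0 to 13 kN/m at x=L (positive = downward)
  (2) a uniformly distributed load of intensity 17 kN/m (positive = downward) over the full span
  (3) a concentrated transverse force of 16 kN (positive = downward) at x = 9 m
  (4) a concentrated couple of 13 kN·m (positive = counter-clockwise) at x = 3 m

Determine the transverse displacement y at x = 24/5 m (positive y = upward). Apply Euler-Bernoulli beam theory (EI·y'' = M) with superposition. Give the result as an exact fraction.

Load 1 — triangular load w₀=13 kN/m (0→w₀ over full span):
  y_1 = -w₀x²(L-x)²(x+2L)/(120LEI) = -13·(24/5)²·(12-(24/5))²·((24/5)+2·12)/(120·12·200000) = -75816/48828125 m
Load 2 — uniform load w=17 kN/m over full span:
  y_2 = -wx²(L-x)²/(24EI) = -17·(24/5)²·(12-(24/5))²/(24·200000) = -8262/1953125 m
Load 3 — point force P=16 kN at a=9 m (b=L-a=3):
  y_3 = -Pb²x²(3aL-(3a+b)x)/(6L³EI)  [x≤a] = -16·3²·(24/5)²·(3·9·12-(3·9+3)·(24/5))/(6·12³·200000) = -9/31250 m
Load 4 — applied couple M₀=13 kN·m at a=3 m (b=L-a=9):
  y_4 = (R_Ax³/6 - M_Ax²/2 - M₀(x-a)²/2)/EI  [x>a] with R_A=39/32, M_A=-39/16 = ((39/32)·(24/5)³/6 - (-39/16)·(24/5)²/2 - 13·((24/5)-3)²/2)/200000 = 7371/50000000 m
Superposition: y = Σ y_i = -37021473/6250000000 m ≈ -0.005923 m

y(24/5) = -37021473/6250000000 m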